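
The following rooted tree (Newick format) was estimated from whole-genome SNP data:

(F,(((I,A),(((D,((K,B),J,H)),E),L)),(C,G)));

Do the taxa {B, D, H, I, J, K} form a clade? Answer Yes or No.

The MRCA of the listed taxa subtends ((I,A),(((D,((K,B),J,H)),E),L)).
That clade also contains A, E, L, which are not in the proposed group, so the group is not monophyletic.

No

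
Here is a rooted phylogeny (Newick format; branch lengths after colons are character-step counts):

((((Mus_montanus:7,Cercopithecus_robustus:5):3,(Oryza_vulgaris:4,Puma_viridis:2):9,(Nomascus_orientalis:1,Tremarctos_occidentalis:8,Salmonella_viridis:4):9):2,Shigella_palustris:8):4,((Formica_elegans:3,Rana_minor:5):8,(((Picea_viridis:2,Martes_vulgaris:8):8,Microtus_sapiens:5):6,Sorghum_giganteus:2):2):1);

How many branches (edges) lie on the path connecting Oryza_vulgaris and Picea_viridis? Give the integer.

9

The MRCA of Oryza_vulgaris and Picea_viridis is the root of the tree.
From Oryza_vulgaris up to that node: 4 branches. From Picea_viridis up to the same node: 5 branches. Total: 4 + 5 = 9.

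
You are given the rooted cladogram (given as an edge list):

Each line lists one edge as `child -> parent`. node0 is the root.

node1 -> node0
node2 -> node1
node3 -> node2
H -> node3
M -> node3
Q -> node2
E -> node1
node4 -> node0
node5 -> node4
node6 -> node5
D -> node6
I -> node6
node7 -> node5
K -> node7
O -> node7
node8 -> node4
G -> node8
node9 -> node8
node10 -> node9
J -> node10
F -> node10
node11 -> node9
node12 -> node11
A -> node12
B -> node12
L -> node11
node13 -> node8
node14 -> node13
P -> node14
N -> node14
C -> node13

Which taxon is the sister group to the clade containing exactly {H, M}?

The clade containing exactly {H, M} attaches to the tree at the node subtending ((H,M),Q).
The other lineage descending from that same node — the sister group — is the single tip Q.

Q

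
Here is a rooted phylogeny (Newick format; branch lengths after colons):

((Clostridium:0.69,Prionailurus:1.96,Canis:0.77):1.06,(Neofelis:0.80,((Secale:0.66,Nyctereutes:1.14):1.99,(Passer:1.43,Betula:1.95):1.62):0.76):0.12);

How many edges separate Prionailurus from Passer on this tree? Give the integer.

The MRCA of Prionailurus and Passer is the root of the tree.
From Prionailurus up to that node: 2 branches. From Passer up to the same node: 4 branches. Total: 2 + 4 = 6.

6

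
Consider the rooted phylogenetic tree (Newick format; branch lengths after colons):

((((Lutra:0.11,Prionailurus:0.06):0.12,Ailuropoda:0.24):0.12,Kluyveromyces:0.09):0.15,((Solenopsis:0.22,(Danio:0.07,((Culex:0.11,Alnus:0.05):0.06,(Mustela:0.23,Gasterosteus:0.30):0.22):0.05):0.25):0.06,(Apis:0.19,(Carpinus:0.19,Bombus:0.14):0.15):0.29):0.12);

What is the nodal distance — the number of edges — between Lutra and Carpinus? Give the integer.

The MRCA of Lutra and Carpinus is the root of the tree.
From Lutra up to that node: 4 branches. From Carpinus up to the same node: 4 branches. Total: 4 + 4 = 8.

8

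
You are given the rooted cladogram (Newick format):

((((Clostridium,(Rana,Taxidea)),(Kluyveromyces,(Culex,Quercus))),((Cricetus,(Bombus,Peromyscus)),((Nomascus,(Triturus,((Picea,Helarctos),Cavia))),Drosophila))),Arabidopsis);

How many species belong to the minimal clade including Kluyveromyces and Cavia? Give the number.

15

The MRCA of Kluyveromyces and Cavia is the node subtending (((Clostridium,(Rana,Taxidea)),(Kluyveromyces,(Culex,Quercus))),((Cricetus,(Bombus,Peromyscus)),((Nomascus,(Triturus,((Picea,Helarctos),Cavia))),Drosophila))).
That clade contains 15 terminal taxa: Bombus, Cavia, Clostridium, Cricetus, Culex, Drosophila, Helarctos, Kluyveromyces, Nomascus, Peromyscus, Picea, Quercus, Rana, Taxidea, Triturus.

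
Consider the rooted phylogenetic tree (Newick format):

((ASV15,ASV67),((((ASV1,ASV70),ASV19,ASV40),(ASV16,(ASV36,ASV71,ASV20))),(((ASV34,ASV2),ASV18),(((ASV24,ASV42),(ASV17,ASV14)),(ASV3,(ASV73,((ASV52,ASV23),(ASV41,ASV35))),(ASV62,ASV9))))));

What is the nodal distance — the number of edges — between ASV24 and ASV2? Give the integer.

7

The MRCA of ASV24 and ASV2 is the node subtending (((ASV34,ASV2),ASV18),(((ASV24,ASV42),(ASV17,ASV14)),(ASV3,(ASV73,((ASV52,ASV23),(ASV41,ASV35))),(ASV62,ASV9)))).
From ASV24 up to that node: 4 branches. From ASV2 up to the same node: 3 branches. Total: 4 + 3 = 7.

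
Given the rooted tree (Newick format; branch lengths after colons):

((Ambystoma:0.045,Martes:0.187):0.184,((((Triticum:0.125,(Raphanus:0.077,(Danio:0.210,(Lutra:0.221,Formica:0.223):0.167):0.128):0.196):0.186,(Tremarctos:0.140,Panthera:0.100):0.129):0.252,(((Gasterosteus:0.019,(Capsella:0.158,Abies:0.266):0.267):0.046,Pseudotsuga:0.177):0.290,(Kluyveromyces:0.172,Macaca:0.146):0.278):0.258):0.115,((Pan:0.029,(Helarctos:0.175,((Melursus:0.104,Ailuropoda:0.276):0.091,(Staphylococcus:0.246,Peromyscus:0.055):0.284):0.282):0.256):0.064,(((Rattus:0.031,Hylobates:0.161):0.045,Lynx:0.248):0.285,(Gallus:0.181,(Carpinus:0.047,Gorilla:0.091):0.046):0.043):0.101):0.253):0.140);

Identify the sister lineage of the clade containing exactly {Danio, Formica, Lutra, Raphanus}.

Triticum

The clade containing exactly {Danio, Formica, Lutra, Raphanus} attaches to the tree at the node subtending (Triticum,(Raphanus,(Danio,(Lutra,Formica)))).
The other lineage descending from that same node — the sister group — is the single tip Triticum.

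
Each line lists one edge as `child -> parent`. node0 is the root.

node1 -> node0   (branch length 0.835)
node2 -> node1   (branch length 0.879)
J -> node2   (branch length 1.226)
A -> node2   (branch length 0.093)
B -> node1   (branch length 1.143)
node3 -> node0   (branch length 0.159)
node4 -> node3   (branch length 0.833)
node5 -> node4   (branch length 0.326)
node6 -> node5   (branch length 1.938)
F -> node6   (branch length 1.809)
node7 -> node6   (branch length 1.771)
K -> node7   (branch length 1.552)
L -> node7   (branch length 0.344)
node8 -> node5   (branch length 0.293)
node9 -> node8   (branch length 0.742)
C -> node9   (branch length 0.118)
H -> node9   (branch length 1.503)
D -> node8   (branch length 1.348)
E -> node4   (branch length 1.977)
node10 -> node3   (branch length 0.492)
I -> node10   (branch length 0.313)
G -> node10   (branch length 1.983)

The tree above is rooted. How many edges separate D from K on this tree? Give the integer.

The MRCA of D and K is the node subtending ((F,(K,L)),((C,H),D)).
From D up to that node: 2 branches. From K up to the same node: 3 branches. Total: 2 + 3 = 5.

5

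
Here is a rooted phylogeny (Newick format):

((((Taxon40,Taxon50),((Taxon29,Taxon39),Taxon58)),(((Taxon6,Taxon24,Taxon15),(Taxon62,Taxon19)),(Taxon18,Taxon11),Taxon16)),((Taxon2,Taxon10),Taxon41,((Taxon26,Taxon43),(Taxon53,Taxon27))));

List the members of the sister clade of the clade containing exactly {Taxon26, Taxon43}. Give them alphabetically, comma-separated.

The clade containing exactly {Taxon26, Taxon43} attaches to the tree at the node subtending ((Taxon26,Taxon43),(Taxon53,Taxon27)).
The other lineage descending from that same node — the sister group — is (Taxon53,Taxon27); its 2 tips in alphabetical order are the answer.

Taxon27, Taxon53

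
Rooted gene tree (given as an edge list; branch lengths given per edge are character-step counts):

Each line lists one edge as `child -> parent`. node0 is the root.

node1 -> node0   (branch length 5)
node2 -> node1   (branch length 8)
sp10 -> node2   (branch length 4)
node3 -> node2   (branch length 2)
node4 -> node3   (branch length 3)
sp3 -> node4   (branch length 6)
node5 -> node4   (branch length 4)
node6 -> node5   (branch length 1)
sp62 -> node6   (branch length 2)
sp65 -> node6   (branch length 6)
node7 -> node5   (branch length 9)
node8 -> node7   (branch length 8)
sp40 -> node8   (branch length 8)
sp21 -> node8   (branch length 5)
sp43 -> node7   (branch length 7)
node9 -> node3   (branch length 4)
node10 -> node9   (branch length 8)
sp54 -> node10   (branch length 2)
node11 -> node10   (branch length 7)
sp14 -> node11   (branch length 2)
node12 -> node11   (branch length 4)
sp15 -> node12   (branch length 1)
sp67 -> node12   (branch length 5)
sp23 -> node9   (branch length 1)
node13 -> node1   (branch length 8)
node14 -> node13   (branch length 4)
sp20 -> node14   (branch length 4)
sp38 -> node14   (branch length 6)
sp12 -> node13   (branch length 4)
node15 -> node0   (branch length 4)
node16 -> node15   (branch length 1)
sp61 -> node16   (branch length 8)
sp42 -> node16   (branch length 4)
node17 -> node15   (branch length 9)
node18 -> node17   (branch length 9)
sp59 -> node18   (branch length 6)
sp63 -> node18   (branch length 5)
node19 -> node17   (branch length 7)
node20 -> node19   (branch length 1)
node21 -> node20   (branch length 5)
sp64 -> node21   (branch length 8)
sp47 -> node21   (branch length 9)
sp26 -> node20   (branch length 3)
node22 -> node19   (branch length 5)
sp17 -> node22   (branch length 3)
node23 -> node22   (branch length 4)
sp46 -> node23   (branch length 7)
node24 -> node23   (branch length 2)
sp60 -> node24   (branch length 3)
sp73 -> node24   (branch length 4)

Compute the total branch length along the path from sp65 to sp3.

The path runs sp65 → … → MRCA → … → sp3; the MRCA is the node subtending (sp3,((sp62,sp65),((sp40,sp21),sp43))).
Branch lengths along that path: 6 + 1 + 4 + 6 = 17.

17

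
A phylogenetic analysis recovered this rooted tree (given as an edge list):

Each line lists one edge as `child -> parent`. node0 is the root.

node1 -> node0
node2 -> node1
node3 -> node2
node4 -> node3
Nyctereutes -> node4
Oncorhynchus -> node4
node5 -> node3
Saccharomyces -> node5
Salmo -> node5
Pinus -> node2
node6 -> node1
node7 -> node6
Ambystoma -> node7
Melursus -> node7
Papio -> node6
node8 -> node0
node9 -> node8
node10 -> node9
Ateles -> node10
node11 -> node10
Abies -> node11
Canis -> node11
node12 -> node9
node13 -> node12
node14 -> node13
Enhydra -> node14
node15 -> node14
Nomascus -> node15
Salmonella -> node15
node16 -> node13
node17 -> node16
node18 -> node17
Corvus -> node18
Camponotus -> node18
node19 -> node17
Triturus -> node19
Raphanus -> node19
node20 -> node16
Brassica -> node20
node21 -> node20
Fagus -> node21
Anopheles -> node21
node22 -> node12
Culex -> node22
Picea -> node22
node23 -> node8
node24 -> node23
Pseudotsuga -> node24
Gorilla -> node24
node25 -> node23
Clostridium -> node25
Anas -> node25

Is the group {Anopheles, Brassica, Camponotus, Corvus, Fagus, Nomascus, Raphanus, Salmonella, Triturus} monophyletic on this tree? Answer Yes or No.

No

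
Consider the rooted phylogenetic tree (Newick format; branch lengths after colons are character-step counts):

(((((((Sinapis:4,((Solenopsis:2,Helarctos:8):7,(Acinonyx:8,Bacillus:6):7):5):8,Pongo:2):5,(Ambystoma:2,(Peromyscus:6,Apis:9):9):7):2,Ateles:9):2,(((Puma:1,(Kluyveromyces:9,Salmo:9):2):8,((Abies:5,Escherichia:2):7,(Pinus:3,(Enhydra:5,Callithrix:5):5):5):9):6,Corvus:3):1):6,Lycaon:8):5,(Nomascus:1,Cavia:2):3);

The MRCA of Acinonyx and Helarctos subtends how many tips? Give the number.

4

The MRCA of Acinonyx and Helarctos is the node subtending ((Solenopsis,Helarctos),(Acinonyx,Bacillus)).
That clade contains 4 terminal taxa: Acinonyx, Bacillus, Helarctos, Solenopsis.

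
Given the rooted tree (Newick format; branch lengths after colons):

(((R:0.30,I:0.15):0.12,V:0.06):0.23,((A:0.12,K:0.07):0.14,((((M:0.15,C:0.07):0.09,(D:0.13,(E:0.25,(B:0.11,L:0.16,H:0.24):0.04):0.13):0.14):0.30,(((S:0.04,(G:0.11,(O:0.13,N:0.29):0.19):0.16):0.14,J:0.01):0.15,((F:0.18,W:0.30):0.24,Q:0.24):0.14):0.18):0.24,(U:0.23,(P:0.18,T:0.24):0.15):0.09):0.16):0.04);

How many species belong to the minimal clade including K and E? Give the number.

The MRCA of K and E is the node subtending ((A,K),((((M,C),(D,(E,(B,L,H)))),(((S,(G,(O,N))),J),((F,W),Q))),(U,(P,T)))).
That clade contains 20 terminal taxa: A, B, C, D, E, F, G, H, J, K, L, M, N, O, P, Q, S, T, U, W.

20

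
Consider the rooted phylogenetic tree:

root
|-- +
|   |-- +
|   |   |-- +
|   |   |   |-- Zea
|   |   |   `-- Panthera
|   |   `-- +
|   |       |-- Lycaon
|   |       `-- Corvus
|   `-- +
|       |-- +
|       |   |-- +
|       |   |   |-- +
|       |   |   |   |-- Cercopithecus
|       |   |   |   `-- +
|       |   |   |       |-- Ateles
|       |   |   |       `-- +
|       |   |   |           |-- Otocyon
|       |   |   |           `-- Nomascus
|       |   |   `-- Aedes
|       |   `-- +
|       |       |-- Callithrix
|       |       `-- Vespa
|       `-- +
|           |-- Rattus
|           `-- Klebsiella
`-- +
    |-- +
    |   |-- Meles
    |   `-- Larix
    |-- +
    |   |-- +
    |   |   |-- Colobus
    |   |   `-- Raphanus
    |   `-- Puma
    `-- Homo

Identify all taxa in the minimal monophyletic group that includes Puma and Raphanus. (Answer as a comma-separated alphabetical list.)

Colobus, Puma, Raphanus

Tracing Puma: it sits inside ((Colobus,Raphanus),Puma).
Tracing Raphanus: it sits inside (Colobus,Raphanus).
The smallest clade enclosing both is ((Colobus,Raphanus),Puma); the answer is its 3 terminal taxa in alphabetical order.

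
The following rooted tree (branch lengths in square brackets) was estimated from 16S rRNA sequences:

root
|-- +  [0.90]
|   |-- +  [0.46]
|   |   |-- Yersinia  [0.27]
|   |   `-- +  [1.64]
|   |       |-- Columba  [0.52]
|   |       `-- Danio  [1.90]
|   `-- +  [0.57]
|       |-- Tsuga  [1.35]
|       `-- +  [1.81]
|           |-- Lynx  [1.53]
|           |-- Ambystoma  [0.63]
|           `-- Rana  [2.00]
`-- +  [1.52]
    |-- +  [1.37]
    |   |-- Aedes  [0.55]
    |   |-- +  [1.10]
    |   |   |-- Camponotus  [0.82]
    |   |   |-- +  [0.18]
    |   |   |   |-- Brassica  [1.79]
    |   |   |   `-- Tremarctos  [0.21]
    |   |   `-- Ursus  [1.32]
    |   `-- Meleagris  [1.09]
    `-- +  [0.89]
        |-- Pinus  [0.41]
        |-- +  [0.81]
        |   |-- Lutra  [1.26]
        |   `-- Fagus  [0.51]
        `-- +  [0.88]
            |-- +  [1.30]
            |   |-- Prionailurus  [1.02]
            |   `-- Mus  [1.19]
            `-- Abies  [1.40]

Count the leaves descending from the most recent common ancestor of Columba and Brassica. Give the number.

The MRCA of Columba and Brassica is the root, so the clade is the entire tree.
That clade contains 19 terminal taxa: Abies, Aedes, Ambystoma, Brassica, Camponotus, Columba, Danio, Fagus, Lutra, Lynx, Meleagris, Mus, Pinus, Prionailurus, Rana, Tremarctos, Tsuga, Ursus, Yersinia.

19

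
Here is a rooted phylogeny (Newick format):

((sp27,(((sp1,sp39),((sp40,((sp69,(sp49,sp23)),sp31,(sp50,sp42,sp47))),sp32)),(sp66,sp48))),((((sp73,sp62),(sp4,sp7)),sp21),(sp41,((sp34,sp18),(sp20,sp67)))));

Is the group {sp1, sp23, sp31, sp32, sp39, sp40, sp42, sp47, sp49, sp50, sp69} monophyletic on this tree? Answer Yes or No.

The most recent common ancestor of these taxa subtends ((sp1,sp39),((sp40,((sp69,(sp49,sp23)),sp31,(sp50,sp42,sp47))),sp32)).
That clade has exactly 11 tips — every listed taxon and nothing else — so the group is monophyletic.

Yes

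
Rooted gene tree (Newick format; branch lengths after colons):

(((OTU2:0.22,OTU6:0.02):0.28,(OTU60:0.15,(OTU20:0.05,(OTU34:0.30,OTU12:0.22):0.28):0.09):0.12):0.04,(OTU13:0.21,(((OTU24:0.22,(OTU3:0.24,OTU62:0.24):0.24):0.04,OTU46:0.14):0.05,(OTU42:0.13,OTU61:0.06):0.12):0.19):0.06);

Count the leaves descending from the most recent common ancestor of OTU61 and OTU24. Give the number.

The MRCA of OTU61 and OTU24 is the node subtending (((OTU24,(OTU3,OTU62)),OTU46),(OTU42,OTU61)).
That clade contains 6 terminal taxa: OTU24, OTU3, OTU42, OTU46, OTU61, OTU62.

6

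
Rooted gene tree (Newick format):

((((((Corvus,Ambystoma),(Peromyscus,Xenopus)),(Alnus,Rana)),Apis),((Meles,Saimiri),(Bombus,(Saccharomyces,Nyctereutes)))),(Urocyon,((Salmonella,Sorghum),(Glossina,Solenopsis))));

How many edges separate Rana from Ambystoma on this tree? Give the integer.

5

The MRCA of Rana and Ambystoma is the node subtending (((Corvus,Ambystoma),(Peromyscus,Xenopus)),(Alnus,Rana)).
From Rana up to that node: 2 branches. From Ambystoma up to the same node: 3 branches. Total: 2 + 3 = 5.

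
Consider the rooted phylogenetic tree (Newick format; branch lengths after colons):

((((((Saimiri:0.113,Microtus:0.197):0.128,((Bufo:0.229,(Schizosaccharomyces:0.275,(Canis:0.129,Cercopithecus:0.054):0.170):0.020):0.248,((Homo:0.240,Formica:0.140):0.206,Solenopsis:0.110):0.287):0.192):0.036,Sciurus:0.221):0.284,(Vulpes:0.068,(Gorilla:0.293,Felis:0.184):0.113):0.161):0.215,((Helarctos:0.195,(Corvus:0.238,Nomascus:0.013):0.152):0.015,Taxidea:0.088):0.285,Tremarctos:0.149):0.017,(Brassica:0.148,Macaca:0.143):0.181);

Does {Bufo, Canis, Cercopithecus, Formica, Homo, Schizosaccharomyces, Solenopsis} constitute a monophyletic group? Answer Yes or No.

The most recent common ancestor of these taxa subtends ((Bufo,(Schizosaccharomyces,(Canis,Cercopithecus))),((Homo,Formica),Solenopsis)).
That clade has exactly 7 tips — every listed taxon and nothing else — so the group is monophyletic.

Yes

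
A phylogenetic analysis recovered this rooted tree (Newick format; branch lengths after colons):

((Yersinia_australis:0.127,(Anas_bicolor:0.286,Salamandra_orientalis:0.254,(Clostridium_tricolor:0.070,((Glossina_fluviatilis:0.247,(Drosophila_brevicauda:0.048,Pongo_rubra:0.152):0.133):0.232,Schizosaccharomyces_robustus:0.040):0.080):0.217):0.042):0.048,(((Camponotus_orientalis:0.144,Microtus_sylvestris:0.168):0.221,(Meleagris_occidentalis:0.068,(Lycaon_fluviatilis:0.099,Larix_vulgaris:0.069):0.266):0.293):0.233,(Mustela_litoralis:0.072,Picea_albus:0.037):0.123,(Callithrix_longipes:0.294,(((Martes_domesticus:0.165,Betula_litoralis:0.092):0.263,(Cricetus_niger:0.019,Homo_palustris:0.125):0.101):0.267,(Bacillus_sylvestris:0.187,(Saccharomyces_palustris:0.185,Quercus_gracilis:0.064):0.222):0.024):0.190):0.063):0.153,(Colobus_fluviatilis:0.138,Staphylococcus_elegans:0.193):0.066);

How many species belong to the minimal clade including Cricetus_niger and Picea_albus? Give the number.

15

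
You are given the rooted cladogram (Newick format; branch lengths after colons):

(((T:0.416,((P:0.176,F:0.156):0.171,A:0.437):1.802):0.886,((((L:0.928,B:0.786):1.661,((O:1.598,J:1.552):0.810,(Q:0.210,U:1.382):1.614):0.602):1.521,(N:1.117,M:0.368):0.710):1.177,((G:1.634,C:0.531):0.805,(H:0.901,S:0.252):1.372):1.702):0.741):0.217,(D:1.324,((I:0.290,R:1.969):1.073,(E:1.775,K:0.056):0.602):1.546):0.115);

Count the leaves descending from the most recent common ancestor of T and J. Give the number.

16

The MRCA of T and J is the node subtending ((T,((P,F),A)),((((L,B),((O,J),(Q,U))),(N,M)),((G,C),(H,S)))).
That clade contains 16 terminal taxa: A, B, C, F, G, H, J, L, M, N, O, P, Q, S, T, U.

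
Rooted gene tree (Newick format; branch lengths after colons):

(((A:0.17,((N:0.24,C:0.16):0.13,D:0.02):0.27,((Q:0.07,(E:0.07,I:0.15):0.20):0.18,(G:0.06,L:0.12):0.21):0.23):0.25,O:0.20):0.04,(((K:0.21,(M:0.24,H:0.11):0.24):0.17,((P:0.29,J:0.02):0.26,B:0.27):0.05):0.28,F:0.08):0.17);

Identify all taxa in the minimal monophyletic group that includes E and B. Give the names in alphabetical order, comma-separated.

Tracing E: it sits inside (E,I).
Tracing B: it sits inside ((P,J),B).
The smallest clade enclosing both is the whole tree (their MRCA is the root), so the answer is all 17 tips in alphabetical order.

A, B, C, D, E, F, G, H, I, J, K, L, M, N, O, P, Q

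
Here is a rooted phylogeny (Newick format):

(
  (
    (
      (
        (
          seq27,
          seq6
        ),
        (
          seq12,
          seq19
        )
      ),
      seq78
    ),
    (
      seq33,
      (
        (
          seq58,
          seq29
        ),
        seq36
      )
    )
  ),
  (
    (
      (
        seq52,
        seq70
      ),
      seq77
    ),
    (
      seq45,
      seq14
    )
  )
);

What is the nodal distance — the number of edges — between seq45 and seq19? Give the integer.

The MRCA of seq45 and seq19 is the root of the tree.
From seq45 up to that node: 3 branches. From seq19 up to the same node: 5 branches. Total: 3 + 5 = 8.

8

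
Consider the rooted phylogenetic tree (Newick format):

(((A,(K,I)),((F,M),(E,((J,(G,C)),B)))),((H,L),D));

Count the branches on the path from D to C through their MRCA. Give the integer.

The MRCA of D and C is the root of the tree.
From D up to that node: 2 branches. From C up to the same node: 7 branches. Total: 2 + 7 = 9.

9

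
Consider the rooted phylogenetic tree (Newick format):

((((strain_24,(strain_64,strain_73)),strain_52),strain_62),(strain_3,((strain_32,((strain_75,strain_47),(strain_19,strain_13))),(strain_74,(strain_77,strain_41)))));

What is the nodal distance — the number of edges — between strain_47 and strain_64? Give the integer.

The MRCA of strain_47 and strain_64 is the root of the tree.
From strain_47 up to that node: 6 branches. From strain_64 up to the same node: 5 branches. Total: 6 + 5 = 11.

11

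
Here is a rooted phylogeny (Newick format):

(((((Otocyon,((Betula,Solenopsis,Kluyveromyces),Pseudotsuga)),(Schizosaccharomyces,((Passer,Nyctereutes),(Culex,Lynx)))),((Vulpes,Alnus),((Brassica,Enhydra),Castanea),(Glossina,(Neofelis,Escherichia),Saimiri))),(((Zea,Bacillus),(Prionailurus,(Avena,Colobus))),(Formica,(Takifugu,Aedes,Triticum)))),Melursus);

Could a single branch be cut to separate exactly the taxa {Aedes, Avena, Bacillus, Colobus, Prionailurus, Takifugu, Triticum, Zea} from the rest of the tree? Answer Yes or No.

No

The MRCA of the listed taxa subtends (((Zea,Bacillus),(Prionailurus,(Avena,Colobus))),(Formica,(Takifugu,Aedes,Triticum))).
That clade also contains Formica, which is not in the proposed group, so the group is not monophyletic.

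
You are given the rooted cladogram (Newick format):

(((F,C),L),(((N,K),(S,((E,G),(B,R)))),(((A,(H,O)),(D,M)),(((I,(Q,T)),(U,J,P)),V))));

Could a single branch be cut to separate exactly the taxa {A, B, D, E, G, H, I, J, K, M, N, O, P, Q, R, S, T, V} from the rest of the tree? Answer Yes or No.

No

The MRCA of the listed taxa subtends (((N,K),(S,((E,G),(B,R)))),(((A,(H,O)),(D,M)),(((I,(Q,T)),(U,J,P)),V))).
That clade also contains U, which is not in the proposed group, so the group is not monophyletic.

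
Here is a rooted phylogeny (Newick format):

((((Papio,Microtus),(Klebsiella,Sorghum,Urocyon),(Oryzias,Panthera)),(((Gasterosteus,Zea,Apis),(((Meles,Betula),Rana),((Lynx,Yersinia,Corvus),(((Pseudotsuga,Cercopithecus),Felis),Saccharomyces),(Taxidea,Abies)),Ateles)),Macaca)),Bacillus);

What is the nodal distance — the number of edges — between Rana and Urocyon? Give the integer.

8

The MRCA of Rana and Urocyon is the node subtending (((Papio,Microtus),(Klebsiella,Sorghum,Urocyon),(Oryzias,Panthera)),(((Gasterosteus,Zea,Apis),(((Meles,Betula),Rana),((Lynx,Yersinia,Corvus),(((Pseudotsuga,Cercopithecus),Felis),Saccharomyces),(Taxidea,Abies)),Ateles)),Macaca)).
From Rana up to that node: 5 branches. From Urocyon up to the same node: 3 branches. Total: 5 + 3 = 8.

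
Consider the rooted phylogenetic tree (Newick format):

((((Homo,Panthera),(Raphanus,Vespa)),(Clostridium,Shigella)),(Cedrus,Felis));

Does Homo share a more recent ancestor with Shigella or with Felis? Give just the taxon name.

The MRCA of Homo and Shigella subtends (((Homo,Panthera),(Raphanus,Vespa)),(Clostridium,Shigella)) (6 taxa).
The MRCA of Homo and Felis is the root, subtending the entire tree (8 taxa).
The first is nested inside the second, so Homo shares a more recent common ancestor with Shigella.

Shigella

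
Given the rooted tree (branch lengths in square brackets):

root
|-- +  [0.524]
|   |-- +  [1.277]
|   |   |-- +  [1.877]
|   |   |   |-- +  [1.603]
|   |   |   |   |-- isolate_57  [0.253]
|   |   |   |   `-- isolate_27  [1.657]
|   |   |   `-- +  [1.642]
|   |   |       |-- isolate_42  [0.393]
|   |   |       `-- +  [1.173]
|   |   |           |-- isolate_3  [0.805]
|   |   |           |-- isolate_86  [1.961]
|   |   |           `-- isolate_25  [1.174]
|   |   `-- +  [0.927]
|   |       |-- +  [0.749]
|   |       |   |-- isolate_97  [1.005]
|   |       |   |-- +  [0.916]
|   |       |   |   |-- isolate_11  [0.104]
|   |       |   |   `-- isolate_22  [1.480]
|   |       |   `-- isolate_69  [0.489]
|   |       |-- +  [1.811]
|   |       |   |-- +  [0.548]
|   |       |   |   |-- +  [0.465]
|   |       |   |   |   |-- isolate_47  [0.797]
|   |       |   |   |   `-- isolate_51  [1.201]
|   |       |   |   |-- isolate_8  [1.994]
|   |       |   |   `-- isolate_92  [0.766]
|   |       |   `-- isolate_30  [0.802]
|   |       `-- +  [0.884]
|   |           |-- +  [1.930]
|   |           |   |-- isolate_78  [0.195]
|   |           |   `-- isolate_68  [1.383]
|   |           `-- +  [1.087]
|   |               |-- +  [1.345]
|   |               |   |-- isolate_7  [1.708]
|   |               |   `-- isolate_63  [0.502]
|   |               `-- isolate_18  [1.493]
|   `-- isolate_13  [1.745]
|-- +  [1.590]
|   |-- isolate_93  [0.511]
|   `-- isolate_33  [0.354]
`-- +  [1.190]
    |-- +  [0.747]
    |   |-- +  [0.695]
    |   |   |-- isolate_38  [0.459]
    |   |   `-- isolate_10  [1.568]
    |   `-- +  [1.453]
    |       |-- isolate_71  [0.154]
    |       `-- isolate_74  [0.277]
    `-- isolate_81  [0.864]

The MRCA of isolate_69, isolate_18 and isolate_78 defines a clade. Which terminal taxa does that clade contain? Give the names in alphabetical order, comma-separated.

Tracing isolate_69: it sits inside (isolate_97,(isolate_11,isolate_22),isolate_69).
Tracing isolate_18: it sits inside ((isolate_7,isolate_63),isolate_18).
Tracing isolate_78: it sits inside (isolate_78,isolate_68).
The smallest clade enclosing all 3 is ((isolate_97,(isolate_11,isolate_22),isolate_69),(((isolate_47,isolate_51),isolate_8,isolate_92),isolate_30),((isolate_78,isolate_68),((isolate_7,isolate_63),isolate_18))); the answer is its 14 terminal taxa in alphabetical order.

isolate_11, isolate_18, isolate_22, isolate_30, isolate_47, isolate_51, isolate_63, isolate_68, isolate_69, isolate_7, isolate_78, isolate_8, isolate_92, isolate_97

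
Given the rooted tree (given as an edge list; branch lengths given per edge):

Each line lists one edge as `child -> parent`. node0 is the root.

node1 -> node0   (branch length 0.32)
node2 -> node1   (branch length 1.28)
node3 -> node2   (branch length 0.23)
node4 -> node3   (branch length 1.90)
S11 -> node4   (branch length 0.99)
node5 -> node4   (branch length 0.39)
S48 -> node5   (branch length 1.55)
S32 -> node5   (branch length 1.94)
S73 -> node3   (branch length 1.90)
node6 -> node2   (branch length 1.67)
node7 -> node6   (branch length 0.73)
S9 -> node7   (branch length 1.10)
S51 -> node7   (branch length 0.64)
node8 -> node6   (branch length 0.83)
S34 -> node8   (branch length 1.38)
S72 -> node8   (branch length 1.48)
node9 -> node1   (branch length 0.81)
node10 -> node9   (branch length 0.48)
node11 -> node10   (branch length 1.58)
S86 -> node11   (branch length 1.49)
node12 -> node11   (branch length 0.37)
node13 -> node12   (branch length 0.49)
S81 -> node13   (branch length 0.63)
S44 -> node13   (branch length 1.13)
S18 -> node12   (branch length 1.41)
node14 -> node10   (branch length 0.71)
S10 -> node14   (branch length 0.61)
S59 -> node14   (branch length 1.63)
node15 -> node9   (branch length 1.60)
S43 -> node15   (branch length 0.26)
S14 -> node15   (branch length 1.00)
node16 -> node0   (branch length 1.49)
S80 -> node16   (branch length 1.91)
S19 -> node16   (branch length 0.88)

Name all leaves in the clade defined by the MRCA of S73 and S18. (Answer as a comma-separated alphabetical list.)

S10, S11, S14, S18, S32, S34, S43, S44, S48, S51, S59, S72, S73, S81, S86, S9

Tracing S73: it sits inside ((S11,(S48,S32)),S73).
Tracing S18: it sits inside ((S81,S44),S18).
The smallest clade enclosing both is ((((S11,(S48,S32)),S73),((S9,S51),(S34,S72))),(((S86,((S81,S44),S18)),(S10,S59)),(S43,S14))); the answer is its 16 terminal taxa in alphabetical order.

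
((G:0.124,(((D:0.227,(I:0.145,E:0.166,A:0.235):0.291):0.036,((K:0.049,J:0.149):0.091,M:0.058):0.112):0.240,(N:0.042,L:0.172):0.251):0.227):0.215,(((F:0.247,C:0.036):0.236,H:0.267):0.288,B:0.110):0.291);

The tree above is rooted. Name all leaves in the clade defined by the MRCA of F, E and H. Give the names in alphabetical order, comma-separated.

Tracing F: it sits inside (F,C).
Tracing E: it sits inside (I,E,A).
Tracing H: it sits inside ((F,C),H).
The smallest clade enclosing all 3 is the whole tree (their MRCA is the root), so the answer is all 14 tips in alphabetical order.

A, B, C, D, E, F, G, H, I, J, K, L, M, N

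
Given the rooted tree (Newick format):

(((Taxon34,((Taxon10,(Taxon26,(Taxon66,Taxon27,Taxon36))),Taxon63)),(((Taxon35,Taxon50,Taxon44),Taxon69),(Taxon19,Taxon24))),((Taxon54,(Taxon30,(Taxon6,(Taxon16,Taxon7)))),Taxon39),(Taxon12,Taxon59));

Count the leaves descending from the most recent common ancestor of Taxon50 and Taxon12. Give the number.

The MRCA of Taxon50 and Taxon12 is the root, so the clade is the entire tree.
That clade contains 21 terminal taxa: Taxon10, Taxon12, Taxon16, Taxon19, Taxon24, Taxon26, Taxon27, Taxon30, Taxon34, Taxon35, Taxon36, Taxon39, Taxon44, Taxon50, Taxon54, Taxon59, Taxon6, Taxon63, Taxon66, Taxon69, Taxon7.

21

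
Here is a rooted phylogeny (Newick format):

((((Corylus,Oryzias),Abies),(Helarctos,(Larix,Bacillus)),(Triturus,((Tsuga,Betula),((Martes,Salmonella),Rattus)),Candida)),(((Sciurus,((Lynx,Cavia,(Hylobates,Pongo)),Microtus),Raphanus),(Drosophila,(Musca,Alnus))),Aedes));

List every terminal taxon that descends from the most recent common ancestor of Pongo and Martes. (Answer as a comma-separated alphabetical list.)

Abies, Aedes, Alnus, Bacillus, Betula, Candida, Cavia, Corylus, Drosophila, Helarctos, Hylobates, Larix, Lynx, Martes, Microtus, Musca, Oryzias, Pongo, Raphanus, Rattus, Salmonella, Sciurus, Triturus, Tsuga

Tracing Pongo: it sits inside (Hylobates,Pongo).
Tracing Martes: it sits inside (Martes,Salmonella).
The smallest clade enclosing both is the whole tree (their MRCA is the root), so the answer is all 24 tips in alphabetical order.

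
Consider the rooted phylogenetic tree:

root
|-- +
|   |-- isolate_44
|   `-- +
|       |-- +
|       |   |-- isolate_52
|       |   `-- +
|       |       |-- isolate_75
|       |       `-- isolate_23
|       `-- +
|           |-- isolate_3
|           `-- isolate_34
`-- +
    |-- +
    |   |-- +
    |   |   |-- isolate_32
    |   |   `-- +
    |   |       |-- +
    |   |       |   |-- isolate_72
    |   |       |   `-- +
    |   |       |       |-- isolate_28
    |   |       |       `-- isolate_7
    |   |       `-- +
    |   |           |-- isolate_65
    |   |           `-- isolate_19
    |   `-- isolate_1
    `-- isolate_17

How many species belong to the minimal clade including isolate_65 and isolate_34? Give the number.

14

The MRCA of isolate_65 and isolate_34 is the root, so the clade is the entire tree.
That clade contains 14 terminal taxa: isolate_1, isolate_17, isolate_19, isolate_23, isolate_28, isolate_3, isolate_32, isolate_34, isolate_44, isolate_52, isolate_65, isolate_7, isolate_72, isolate_75.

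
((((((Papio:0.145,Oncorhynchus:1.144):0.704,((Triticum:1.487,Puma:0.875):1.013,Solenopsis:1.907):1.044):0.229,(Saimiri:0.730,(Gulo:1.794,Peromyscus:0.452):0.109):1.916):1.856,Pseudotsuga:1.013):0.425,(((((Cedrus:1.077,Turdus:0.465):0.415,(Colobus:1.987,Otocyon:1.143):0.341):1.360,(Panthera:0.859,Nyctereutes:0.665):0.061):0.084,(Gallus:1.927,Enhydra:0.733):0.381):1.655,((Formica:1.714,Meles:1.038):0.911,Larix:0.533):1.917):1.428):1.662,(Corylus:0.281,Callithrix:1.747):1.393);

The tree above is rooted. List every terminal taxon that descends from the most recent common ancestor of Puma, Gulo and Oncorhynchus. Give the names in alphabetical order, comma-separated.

Gulo, Oncorhynchus, Papio, Peromyscus, Puma, Saimiri, Solenopsis, Triticum

Tracing Puma: it sits inside (Triticum,Puma).
Tracing Gulo: it sits inside (Gulo,Peromyscus).
Tracing Oncorhynchus: it sits inside (Papio,Oncorhynchus).
The smallest clade enclosing all 3 is (((Papio,Oncorhynchus),((Triticum,Puma),Solenopsis)),(Saimiri,(Gulo,Peromyscus))); the answer is its 8 terminal taxa in alphabetical order.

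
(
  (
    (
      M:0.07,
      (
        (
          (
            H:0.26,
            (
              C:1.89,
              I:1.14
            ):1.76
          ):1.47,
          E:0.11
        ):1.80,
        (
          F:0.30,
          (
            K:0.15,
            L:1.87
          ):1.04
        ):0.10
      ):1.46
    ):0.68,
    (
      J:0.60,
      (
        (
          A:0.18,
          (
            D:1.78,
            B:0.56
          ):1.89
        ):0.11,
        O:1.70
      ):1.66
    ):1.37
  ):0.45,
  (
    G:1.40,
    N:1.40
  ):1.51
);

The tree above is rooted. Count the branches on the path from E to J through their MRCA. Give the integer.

The MRCA of E and J is the node subtending ((M,(((H,(C,I)),E),(F,(K,L)))),(J,((A,(D,B)),O))).
From E up to that node: 4 branches. From J up to the same node: 2 branches. Total: 4 + 2 = 6.

6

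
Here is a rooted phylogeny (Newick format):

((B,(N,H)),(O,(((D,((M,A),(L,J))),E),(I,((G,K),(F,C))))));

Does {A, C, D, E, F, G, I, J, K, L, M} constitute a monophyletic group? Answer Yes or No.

The most recent common ancestor of these taxa subtends (((D,((M,A),(L,J))),E),(I,((G,K),(F,C)))).
That clade has exactly 11 tips — every listed taxon and nothing else — so the group is monophyletic.

Yes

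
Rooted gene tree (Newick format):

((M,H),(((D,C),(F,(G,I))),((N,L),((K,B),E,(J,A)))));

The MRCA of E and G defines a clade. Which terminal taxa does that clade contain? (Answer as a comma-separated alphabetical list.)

A, B, C, D, E, F, G, I, J, K, L, N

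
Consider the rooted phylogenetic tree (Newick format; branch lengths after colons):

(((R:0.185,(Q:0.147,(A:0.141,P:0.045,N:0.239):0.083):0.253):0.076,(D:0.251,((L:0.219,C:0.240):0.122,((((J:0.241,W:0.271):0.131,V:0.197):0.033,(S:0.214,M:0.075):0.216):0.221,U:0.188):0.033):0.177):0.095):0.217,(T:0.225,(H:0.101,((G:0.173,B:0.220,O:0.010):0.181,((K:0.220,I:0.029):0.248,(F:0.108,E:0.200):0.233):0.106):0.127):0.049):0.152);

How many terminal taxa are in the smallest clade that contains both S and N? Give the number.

The MRCA of S and N is the node subtending ((R,(Q,(A,P,N))),(D,((L,C),((((J,W),V),(S,M)),U)))).
That clade contains 14 terminal taxa: A, C, D, J, L, M, N, P, Q, R, S, U, V, W.

14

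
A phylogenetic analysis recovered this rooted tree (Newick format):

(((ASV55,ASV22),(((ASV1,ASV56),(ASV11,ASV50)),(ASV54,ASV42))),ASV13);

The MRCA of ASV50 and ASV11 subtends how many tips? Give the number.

The MRCA of ASV50 and ASV11 is the node subtending (ASV11,ASV50).
That clade contains 2 terminal taxa: ASV11, ASV50.

2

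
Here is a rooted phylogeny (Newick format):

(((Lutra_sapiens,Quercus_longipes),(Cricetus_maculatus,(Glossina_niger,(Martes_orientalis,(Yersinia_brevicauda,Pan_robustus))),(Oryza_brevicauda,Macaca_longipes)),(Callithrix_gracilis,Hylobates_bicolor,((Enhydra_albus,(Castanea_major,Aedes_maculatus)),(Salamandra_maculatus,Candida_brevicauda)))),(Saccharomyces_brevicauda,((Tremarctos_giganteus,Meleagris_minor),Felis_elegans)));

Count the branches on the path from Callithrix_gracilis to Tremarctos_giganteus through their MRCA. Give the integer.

7

The MRCA of Callithrix_gracilis and Tremarctos_giganteus is the root of the tree.
From Callithrix_gracilis up to that node: 3 branches. From Tremarctos_giganteus up to the same node: 4 branches. Total: 3 + 4 = 7.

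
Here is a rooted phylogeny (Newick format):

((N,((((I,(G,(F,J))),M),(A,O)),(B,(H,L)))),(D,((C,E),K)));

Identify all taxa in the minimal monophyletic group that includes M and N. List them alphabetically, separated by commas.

Tracing M: it sits inside ((I,(G,(F,J))),M).
Tracing N: it sits inside (N,((((I,(G,(F,J))),M),(A,O)),(B,(H,L)))).
The smallest clade enclosing both is (N,((((I,(G,(F,J))),M),(A,O)),(B,(H,L)))); the answer is its 11 terminal taxa in alphabetical order.

A, B, F, G, H, I, J, L, M, N, O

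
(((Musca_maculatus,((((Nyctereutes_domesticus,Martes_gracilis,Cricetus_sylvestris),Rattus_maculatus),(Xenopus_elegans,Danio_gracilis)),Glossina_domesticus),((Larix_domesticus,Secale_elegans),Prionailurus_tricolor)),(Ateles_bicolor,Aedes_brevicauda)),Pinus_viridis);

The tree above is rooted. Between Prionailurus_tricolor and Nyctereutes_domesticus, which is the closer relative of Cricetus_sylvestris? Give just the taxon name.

Nyctereutes_domesticus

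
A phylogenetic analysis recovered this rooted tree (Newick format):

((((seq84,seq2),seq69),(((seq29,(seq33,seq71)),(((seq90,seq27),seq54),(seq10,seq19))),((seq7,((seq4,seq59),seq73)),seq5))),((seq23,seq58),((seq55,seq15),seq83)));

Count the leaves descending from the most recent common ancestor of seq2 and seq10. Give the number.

16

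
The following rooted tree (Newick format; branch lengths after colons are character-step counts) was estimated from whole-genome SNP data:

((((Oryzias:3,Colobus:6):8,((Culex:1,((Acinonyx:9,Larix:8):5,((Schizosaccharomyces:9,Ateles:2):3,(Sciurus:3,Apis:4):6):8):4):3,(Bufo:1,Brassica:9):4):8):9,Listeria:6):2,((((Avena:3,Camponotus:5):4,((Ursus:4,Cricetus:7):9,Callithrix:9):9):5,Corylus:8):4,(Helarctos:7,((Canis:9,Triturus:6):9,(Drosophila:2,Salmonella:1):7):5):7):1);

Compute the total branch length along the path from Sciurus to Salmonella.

The path runs Sciurus → … → MRCA → … → Salmonella; the MRCA is the root of the tree.
Branch lengths along that path: 3 + 6 + 8 + 4 + 3 + 8 + 9 + 2 + 1 + 7 + 5 + 7 + 1 = 64.

64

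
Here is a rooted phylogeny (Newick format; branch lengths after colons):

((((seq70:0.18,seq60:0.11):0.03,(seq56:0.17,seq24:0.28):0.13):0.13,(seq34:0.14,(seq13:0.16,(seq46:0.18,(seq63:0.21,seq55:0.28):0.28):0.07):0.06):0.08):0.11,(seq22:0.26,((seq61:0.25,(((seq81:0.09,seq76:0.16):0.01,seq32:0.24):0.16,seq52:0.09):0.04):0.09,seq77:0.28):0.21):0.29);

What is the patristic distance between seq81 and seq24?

1.54

The path runs seq81 → … → MRCA → … → seq24; the MRCA is the root of the tree.
Branch lengths along that path: 0.09 + 0.01 + 0.16 + 0.04 + 0.09 + 0.21 + 0.29 + 0.11 + 0.13 + 0.13 + 0.28 = 1.54.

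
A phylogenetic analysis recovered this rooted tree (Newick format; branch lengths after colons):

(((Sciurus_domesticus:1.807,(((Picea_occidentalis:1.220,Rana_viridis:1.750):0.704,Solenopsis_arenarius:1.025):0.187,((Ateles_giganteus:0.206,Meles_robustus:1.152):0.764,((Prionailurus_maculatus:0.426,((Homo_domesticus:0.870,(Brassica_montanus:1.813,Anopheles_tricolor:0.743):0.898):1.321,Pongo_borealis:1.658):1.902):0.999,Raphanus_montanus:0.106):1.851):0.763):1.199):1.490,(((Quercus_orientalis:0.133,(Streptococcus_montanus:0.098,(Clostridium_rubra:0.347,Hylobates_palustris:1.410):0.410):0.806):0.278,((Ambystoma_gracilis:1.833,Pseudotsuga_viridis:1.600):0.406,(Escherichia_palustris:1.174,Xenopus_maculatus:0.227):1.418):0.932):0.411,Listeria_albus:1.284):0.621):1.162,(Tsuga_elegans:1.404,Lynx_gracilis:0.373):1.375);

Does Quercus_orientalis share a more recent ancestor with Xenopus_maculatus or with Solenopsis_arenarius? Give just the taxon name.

The MRCA of Quercus_orientalis and Xenopus_maculatus subtends ((Quercus_orientalis,(Streptococcus_montanus,(Clostridium_rubra,Hylobates_palustris))),((Ambystoma_gracilis,Pseudotsuga_viridis),(Escherichia_palustris,Xenopus_maculatus))) (8 taxa).
The MRCA of Quercus_orientalis and Solenopsis_arenarius subtends ((Sciurus_domesticus,(((Picea_occidentalis,Rana_viridis),Solenopsis_arenarius),((Ateles_giganteus,Meles_robustus),((Prionailurus_maculatus,((Homo_domesticus,(Brassica_montanus,Anopheles_tricolor)),Pongo_borealis)),Raphanus_montanus)))),(((Quercus_orientalis,(Streptococcus_montanus,(Clostridium_rubra,Hylobates_palustris))),((Ambystoma_gracilis,Pseudotsuga_viridis),(Escherichia_palustris,Xenopus_maculatus))),Listeria_albus)) (21 taxa).
The first is nested inside the second, so Quercus_orientalis shares a more recent common ancestor with Xenopus_maculatus.

Xenopus_maculatus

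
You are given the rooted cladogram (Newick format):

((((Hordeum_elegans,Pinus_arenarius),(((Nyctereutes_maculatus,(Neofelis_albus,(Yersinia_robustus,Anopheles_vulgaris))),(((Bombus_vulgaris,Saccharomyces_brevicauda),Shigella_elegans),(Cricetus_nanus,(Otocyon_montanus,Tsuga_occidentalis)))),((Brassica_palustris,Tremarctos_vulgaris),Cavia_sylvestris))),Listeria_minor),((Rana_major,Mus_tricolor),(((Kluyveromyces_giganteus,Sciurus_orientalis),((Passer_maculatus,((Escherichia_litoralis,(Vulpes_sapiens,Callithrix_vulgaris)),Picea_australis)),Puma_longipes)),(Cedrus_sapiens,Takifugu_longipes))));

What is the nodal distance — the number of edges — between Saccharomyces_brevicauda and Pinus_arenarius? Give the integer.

The MRCA of Saccharomyces_brevicauda and Pinus_arenarius is the node subtending ((Hordeum_elegans,Pinus_arenarius),(((Nyctereutes_maculatus,(Neofelis_albus,(Yersinia_robustus,Anopheles_vulgaris))),(((Bombus_vulgaris,Saccharomyces_brevicauda),Shigella_elegans),(Cricetus_nanus,(Otocyon_montanus,Tsuga_occidentalis)))),((Brassica_palustris,Tremarctos_vulgaris),Cavia_sylvestris))).
From Saccharomyces_brevicauda up to that node: 6 branches. From Pinus_arenarius up to the same node: 2 branches. Total: 6 + 2 = 8.

8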